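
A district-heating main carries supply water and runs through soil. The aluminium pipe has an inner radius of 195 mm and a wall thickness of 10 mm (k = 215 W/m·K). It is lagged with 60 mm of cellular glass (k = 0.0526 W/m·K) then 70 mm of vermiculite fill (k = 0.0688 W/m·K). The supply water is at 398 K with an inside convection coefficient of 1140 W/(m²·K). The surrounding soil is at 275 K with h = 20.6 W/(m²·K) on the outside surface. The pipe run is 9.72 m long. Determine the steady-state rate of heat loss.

Q ≈ 890 W

Radial resistances (cylindrical: R_cond = ln(r_o/r_i)/(2πkL), R_conv = 1/(h·2πrL)):
R_inner film = 1/(h_i·2πr₁L) = 1/(1140×2π×0.195×9.72) = 7.366×10^-5 K/W
R_aluminium pipe wall = ln(205/195)/(2π×215×9.72) = 3.809×10^-6 K/W
R_cellular glass = ln(265/205)/(2π×0.0526×9.72) = 0.07991 K/W
R_vermiculite fill = ln(335/265)/(2π×0.0688×9.72) = 0.05579 K/W
R_outer film = 1/(h_o·2πr_oL) = 1/(20.6×2π×0.335×9.72) = 0.002373 K/W
R_total = 0.1382 K/W
Q = ΔT/R_total = 123/0.1382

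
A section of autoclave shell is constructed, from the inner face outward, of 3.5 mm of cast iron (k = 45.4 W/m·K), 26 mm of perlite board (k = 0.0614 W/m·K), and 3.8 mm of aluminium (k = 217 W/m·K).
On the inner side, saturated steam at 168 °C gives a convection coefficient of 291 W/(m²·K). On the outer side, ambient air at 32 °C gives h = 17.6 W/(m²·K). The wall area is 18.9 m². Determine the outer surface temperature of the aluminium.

T ≈ 48 °C

Treating each layer as a thermal resistance in series:
R_inner film = 1/(h_i·A) = 1/(291×18.9) = 1.818×10^-4 K/W
R_cast iron = L/(kA) = 0.0035/(45.4×18.9) = 4.079×10^-6 K/W
R_perlite board = L/(kA) = 0.026/(0.0614×18.9) = 0.0224 K/W
R_aluminium = L/(kA) = 0.0038/(217×18.9) = 9.265×10^-7 K/W
R_outer film = 1/(h_o·A) = 1/(17.6×18.9) = 0.003006 K/W
R_total = 0.0256 K/W;  Q = ΔT/R_total = 136/0.0256 = 5313 W
T_interface = T_inner − Q·ΣR(inner→interface) = 168 − 5310×0.02259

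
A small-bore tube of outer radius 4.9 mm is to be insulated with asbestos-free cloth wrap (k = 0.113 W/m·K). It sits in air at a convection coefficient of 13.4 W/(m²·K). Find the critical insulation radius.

r_cr ≈ 8.43 mm

For a cylinder r_cr = k/h = 0.113/13.4
r_cr = 8.43 mm; since the bare radius (4.9 mm) is below r_cr, adding a thin layer of insulation will *increase* heat loss.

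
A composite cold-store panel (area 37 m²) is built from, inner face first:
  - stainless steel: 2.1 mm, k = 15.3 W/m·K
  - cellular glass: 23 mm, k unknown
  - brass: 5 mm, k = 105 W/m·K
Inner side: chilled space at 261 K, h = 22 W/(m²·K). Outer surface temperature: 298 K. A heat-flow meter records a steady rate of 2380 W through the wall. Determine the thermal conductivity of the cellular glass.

Thermal resistances in series:
R_inner film = 1/(h_i·A) = 1/(22×37) = 0.001229 K/W
R_stainless steel = L/(kA) = 0.0021/(15.3×37) = 3.71×10^-6 K/W
R_brass = L/(kA) = 0.005/(105×37) = 1.287×10^-6 K/W
Sum of known resistances R_other = 0.001233 K/W
Total R = ΔT/Q = 37/2380 = 0.01555 K/W
R_cellular glass = R_total − R_other = 0.01431 K/W
k = L/(R·A) = 0.023/(0.01431×37)

k ≈ 0.0434 W/(m·K)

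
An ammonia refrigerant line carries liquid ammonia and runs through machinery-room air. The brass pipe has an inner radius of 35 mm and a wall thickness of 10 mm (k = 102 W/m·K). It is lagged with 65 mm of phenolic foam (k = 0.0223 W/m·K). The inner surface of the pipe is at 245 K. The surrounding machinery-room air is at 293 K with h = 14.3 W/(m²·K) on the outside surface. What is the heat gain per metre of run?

q′ ≈ 7.41 W/m

Per-layer cylindrical resistances, series-summed:
R_brass pipe wall = ln(45/35)/(2π×102×1) = 3.921×10^-4 K/W
R_phenolic foam = ln(110/45)/(2π×0.0223×1) = 6.379 K/W
R_outer film = 1/(h_o·2πr_oL) = 1/(14.3×2π×0.11×1) = 0.1012 K/W
R_total = 6.481 K/W
Q = ΔT/R_total = 48/6.481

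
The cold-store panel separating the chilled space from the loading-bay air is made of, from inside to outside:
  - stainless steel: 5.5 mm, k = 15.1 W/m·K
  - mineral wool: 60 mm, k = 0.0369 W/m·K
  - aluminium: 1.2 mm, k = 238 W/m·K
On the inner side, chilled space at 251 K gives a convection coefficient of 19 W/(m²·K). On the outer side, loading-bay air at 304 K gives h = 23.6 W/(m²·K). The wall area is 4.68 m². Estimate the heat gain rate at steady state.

Q ≈ 144 W

Thermal resistances in series:
R_inner film = 1/(h_i·A) = 1/(19×4.68) = 0.01125 K/W
R_stainless steel = L/(kA) = 0.0055/(15.1×4.68) = 7.783×10^-5 K/W
R_mineral wool = L/(kA) = 0.06/(0.0369×4.68) = 0.3474 K/W
R_aluminium = L/(kA) = 0.0012/(238×4.68) = 1.077×10^-6 K/W
R_outer film = 1/(h_o·A) = 1/(23.6×4.68) = 0.009054 K/W
R_total = 0.3678 K/W
Q = ΔT / R_total = 53 / 0.3678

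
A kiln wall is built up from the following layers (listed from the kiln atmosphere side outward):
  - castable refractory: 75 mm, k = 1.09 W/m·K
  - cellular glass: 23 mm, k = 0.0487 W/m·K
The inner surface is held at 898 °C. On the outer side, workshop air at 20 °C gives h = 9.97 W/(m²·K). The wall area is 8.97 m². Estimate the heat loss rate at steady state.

Thermal resistances in series:
R_castable refractory = L/(kA) = 0.075/(1.09×8.97) = 0.007671 K/W
R_cellular glass = L/(kA) = 0.023/(0.0487×8.97) = 0.05265 K/W
R_outer film = 1/(h_o·A) = 1/(9.97×8.97) = 0.01118 K/W
R_total = 0.0715 K/W
Q = ΔT / R_total = 878 / 0.0715

Q ≈ 12300 W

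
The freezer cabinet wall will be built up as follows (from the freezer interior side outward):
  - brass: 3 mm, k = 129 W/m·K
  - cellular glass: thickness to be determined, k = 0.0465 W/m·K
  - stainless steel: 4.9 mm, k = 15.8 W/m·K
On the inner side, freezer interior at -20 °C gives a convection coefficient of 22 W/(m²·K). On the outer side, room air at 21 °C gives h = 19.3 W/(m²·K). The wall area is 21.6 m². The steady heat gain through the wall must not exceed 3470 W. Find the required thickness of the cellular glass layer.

Using the resistance-network approach (series):
R_inner film = 1/(h_i·A) = 1/(22×21.6) = 0.002104 K/W
R_brass = L/(kA) = 0.003/(129×21.6) = 1.077×10^-6 K/W
R_stainless steel = L/(kA) = 0.0049/(15.8×21.6) = 1.436×10^-5 K/W
R_outer film = 1/(h_o·A) = 1/(19.3×21.6) = 0.002399 K/W
Sum of the known resistances R_other = 0.004519 K/W
Required total resistance R_tot = ΔT/Q_allow = 41/3470 = 0.01182 K/W
R_cellular glass = R_tot − R_other = 0.007297 K/W
L = R·k·A = 0.007297×0.0465×21.6

L ≈ 7.33 mm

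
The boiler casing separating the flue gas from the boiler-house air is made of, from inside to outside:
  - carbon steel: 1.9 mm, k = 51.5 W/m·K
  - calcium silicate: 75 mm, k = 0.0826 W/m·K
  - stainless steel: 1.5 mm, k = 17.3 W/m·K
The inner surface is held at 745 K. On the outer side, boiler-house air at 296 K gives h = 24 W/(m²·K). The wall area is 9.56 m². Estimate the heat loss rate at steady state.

Q ≈ 4520 W

Treating each layer as a thermal resistance in series:
R_carbon steel = L/(kA) = 0.0019/(51.5×9.56) = 3.859×10^-6 K/W
R_calcium silicate = L/(kA) = 0.075/(0.0826×9.56) = 0.09498 K/W
R_stainless steel = L/(kA) = 0.0015/(17.3×9.56) = 9.07×10^-6 K/W
R_outer film = 1/(h_o·A) = 1/(24×9.56) = 0.004358 K/W
R_total = 0.09935 K/W
Q = ΔT / R_total = 449 / 0.09935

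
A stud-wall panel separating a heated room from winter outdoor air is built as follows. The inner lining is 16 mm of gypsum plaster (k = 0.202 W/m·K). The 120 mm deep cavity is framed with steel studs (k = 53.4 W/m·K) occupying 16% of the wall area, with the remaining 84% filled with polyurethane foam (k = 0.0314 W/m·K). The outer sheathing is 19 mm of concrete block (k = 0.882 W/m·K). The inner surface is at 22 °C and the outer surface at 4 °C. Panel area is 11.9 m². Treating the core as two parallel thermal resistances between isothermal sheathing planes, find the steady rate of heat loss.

Sheathing layers in series; stud and cavity paths in parallel between them.
R_inner = 0.016/(0.202×11.9) = 0.006656 K/W
R_stud  = 0.12/(53.4×0.16×11.9) = 0.00118 K/W
R_cav   = 0.12/(0.0314×0.84×11.9) = 0.3823 K/W
1/R_core = 1/R_stud + 1/R_cav → R_core = 0.001177 K/W
R_outer = 0.019/(0.882×11.9) = 0.00181 K/W
R_total = 0.009643 K/W
Q = ΔT/R_total = 18/0.009643

Q ≈ 1870 W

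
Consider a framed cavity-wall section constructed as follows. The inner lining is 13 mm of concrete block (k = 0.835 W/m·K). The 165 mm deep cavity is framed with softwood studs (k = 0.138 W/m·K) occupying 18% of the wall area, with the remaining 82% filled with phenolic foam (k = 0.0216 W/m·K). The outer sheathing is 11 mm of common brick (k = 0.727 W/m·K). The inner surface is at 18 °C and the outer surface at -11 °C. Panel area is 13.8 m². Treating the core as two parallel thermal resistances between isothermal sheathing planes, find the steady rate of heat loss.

Sheathing layers in series; stud and cavity paths in parallel between them.
R_inner = 0.013/(0.835×13.8) = 0.001128 K/W
R_stud  = 0.165/(0.138×0.18×13.8) = 0.4813 K/W
R_cav   = 0.165/(0.0216×0.82×13.8) = 0.6751 K/W
1/R_core = 1/R_stud + 1/R_cav → R_core = 0.281 K/W
R_outer = 0.011/(0.727×13.8) = 0.001096 K/W
R_total = 0.2832 K/W
Q = ΔT/R_total = 29/0.2832

Q ≈ 102 W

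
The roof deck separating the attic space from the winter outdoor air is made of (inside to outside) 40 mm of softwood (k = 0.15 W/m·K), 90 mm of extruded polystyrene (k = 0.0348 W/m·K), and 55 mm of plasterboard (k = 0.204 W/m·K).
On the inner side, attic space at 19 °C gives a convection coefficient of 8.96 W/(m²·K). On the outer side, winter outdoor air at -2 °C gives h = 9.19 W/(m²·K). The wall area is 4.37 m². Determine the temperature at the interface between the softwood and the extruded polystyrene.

Treating each layer as a thermal resistance in series:
R_inner film = 1/(h_i·A) = 1/(8.96×4.37) = 0.02554 K/W
R_softwood = L/(kA) = 0.04/(0.15×4.37) = 0.06102 K/W
R_extruded polystyrene = L/(kA) = 0.09/(0.0348×4.37) = 0.5918 K/W
R_plasterboard = L/(kA) = 0.055/(0.204×4.37) = 0.0617 K/W
R_outer film = 1/(h_o·A) = 1/(9.19×4.37) = 0.0249 K/W
R_total = 0.765 K/W;  Q = ΔT/R_total = 21/0.765 = 27.45 W
T_interface = T_inner − Q·ΣR(inner→interface) = 19 − 27.5×0.08656

T ≈ 16.6 °C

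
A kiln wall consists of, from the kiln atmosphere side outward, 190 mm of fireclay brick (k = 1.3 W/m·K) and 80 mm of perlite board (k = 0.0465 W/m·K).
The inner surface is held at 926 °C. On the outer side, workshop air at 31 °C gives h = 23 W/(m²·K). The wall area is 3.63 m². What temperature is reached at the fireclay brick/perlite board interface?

Thermal resistances in series:
R_fireclay brick = L/(kA) = 0.19/(1.3×3.63) = 0.04026 K/W
R_perlite board = L/(kA) = 0.08/(0.0465×3.63) = 0.4739 K/W
R_outer film = 1/(h_o·A) = 1/(23×3.63) = 0.01198 K/W
R_total = 0.5262 K/W;  Q = ΔT/R_total = 895/0.5262 = 1701 W
T_interface = T_inner − Q·ΣR(inner→interface) = 926 − 1700×0.04026

T ≈ 858 °C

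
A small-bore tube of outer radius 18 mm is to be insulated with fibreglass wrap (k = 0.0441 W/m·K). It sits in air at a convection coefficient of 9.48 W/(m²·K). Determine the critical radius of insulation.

r_cr ≈ 4.65 mm

For a cylinder r_cr = k/h = 0.0441/9.48
r_cr = 4.65 mm; since the bare radius (18 mm) is above r_cr, any added insulation will reduce heat loss.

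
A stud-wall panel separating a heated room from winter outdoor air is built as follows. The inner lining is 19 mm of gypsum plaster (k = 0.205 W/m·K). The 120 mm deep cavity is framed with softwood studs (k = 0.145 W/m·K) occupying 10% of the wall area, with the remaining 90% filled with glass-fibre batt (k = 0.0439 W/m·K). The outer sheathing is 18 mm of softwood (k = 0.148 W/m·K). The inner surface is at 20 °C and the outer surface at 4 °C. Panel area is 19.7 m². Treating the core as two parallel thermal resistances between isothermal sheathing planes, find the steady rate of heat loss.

Sheathing layers in series; stud and cavity paths in parallel between them.
R_inner = 0.019/(0.205×19.7) = 0.004705 K/W
R_stud  = 0.12/(0.145×0.1×19.7) = 0.4201 K/W
R_cav   = 0.12/(0.0439×0.9×19.7) = 0.1542 K/W
1/R_core = 1/R_stud + 1/R_cav → R_core = 0.1128 K/W
R_outer = 0.018/(0.148×19.7) = 0.006174 K/W
R_total = 0.1237 K/W
Q = ΔT/R_total = 16/0.1237

Q ≈ 129 W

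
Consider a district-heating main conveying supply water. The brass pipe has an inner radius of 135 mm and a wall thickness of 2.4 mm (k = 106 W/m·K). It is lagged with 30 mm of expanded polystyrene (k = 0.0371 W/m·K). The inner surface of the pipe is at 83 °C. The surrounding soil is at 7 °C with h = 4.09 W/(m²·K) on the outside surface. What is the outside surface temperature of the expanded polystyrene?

T ≈ 23.4 °C

Per-layer cylindrical resistances, series-summed:
R_brass pipe wall = ln(137.4/135)/(2π×106×1) = 2.646×10^-5 K/W
R_expanded polystyrene = ln(167.4/137.4)/(2π×0.0371×1) = 0.8472 K/W
R_outer film = 1/(h_o·2πr_oL) = 1/(4.09×2π×0.1674×1) = 0.2325 K/W
R_total = 1.08 K/W
Q = ΔT/R_total = 76/1.08
Q = 70.4 W/m
T_interface = T_inner − Q·ΣR(inner→interface) = 83 − 70.4×0.8472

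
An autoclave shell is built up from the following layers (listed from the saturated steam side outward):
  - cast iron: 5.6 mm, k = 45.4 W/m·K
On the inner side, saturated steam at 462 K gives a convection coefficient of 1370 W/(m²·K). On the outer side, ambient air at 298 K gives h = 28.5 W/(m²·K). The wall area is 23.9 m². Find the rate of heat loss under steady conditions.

Thermal resistances in series:
R_inner film = 1/(h_i·A) = 1/(1370×23.9) = 3.054×10^-5 K/W
R_cast iron = L/(kA) = 0.0056/(45.4×23.9) = 5.161×10^-6 K/W
R_outer film = 1/(h_o·A) = 1/(28.5×23.9) = 0.001468 K/W
R_total = 0.001504 K/W
Q = ΔT / R_total = 164 / 0.001504

Q ≈ 109000 W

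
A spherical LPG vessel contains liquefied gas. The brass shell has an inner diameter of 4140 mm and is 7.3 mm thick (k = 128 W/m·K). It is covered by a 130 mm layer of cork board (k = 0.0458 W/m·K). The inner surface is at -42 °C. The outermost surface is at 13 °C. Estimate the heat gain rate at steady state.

Spherical conduction: R = (1/r_in − 1/r_out)/(4πk) per layer; series-sum.
R_brass shell = (1/2.07 − 1/2.0773)/(4π×128) = 1.055×10^-6 K/W
R_cork board = (1/2.0773 − 1/2.2073)/(4π×0.0458) = 0.04926 K/W
R_total = 0.04926 K/W
Q = ΔT/R_total = 55/0.04926

Q ≈ 1120 W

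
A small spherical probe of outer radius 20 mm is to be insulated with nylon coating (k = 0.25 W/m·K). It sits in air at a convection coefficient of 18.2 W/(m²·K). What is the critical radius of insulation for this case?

r_cr ≈ 27.5 mm

For a sphere r_cr = 2k/h = 2×0.25/18.2
r_cr = 27.5 mm; since the bare radius (20 mm) is below r_cr, adding a thin layer of insulation will *increase* heat loss.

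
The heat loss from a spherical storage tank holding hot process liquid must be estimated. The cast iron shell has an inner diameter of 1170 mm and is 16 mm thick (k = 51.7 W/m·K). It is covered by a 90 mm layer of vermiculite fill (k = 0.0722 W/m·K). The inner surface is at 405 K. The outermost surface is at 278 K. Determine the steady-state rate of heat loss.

Q ≈ 532 W

Each spherical layer contributes R = (1/r_i − 1/r_o)/(4πk):
R_cast iron shell = (1/0.585 − 1/0.601)/(4π×51.7) = 7.005×10^-5 K/W
R_vermiculite fill = (1/0.601 − 1/0.691)/(4π×0.0722) = 0.2389 K/W
R_total = 0.2389 K/W
Q = ΔT/R_total = 127/0.2389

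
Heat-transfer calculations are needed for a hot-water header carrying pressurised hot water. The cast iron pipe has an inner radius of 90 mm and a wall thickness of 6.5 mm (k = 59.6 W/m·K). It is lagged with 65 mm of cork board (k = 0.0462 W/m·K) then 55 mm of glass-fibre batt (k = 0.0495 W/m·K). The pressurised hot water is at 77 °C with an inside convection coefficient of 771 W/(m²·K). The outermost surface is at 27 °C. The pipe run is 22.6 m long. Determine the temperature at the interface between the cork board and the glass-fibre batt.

T ≈ 44.3 °C

Cylindrical conduction, so R = ln(r₂/r₁)/(2πkL) per layer, in series:
R_inner film = 1/(h_i·2πr₁L) = 1/(771×2π×0.09×22.6) = 1.015×10^-4 K/W
R_cast iron pipe wall = ln(96.5/90)/(2π×59.6×22.6) = 8.24×10^-6 K/W
R_cork board = ln(161.5/96.5)/(2π×0.0462×22.6) = 0.0785 K/W
R_glass-fibre batt = ln(216.5/161.5)/(2π×0.0495×22.6) = 0.0417 K/W
R_total = 0.1203 K/W
Q = ΔT/R_total = 50/0.1203
Q = 416 W
T_interface = T_inner − Q·ΣR(inner→interface) = 77 − 416×0.07861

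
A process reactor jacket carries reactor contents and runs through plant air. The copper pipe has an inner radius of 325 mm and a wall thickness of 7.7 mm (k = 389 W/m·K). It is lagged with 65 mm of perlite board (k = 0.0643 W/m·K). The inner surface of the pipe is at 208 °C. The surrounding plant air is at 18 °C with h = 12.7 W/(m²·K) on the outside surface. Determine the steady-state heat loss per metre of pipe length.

Treating each annulus and film as a series resistance:
R_copper pipe wall = ln(332.7/325)/(2π×389×1) = 9.58×10^-6 K/W
R_perlite board = ln(397.7/332.7)/(2π×0.0643×1) = 0.4417 K/W
R_outer film = 1/(h_o·2πr_oL) = 1/(12.7×2π×0.3977×1) = 0.03151 K/W
R_total = 0.4732 K/W
Q = ΔT/R_total = 190/0.4732

q′ ≈ 401 W/m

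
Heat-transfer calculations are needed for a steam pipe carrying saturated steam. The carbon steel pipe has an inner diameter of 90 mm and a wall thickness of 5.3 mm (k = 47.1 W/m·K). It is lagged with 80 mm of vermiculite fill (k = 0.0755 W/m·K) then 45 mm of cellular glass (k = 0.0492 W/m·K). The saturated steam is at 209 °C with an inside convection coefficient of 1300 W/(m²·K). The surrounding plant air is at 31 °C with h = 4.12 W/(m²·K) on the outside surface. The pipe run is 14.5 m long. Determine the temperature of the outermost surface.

Radial resistances (cylindrical: R_cond = ln(r_o/r_i)/(2πkL), R_conv = 1/(h·2πrL)):
R_inner film = 1/(h_i·2πr₁L) = 1/(1300×2π×0.045×14.5) = 1.876×10^-4 K/W
R_carbon steel pipe wall = ln(50.3/45)/(2π×47.1×14.5) = 2.595×10^-5 K/W
R_vermiculite fill = ln(130.3/50.3)/(2π×0.0755×14.5) = 0.1384 K/W
R_cellular glass = ln(175.3/130.3)/(2π×0.0492×14.5) = 0.06618 K/W
R_outer film = 1/(h_o·2πr_oL) = 1/(4.12×2π×0.1753×14.5) = 0.0152 K/W
R_total = 0.22 K/W
Q = ΔT/R_total = 178/0.22
Q = 809 W
T_interface = T_inner − Q·ΣR(inner→interface) = 209 − 809×0.2048

T ≈ 43.3 °C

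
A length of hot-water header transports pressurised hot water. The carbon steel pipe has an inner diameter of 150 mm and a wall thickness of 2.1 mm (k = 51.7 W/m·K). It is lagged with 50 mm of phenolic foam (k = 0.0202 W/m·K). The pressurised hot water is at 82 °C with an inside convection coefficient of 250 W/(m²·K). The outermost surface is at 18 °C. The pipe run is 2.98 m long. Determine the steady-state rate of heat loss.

Radial resistances (cylindrical: R_cond = ln(r_o/r_i)/(2πkL), R_conv = 1/(h·2πrL)):
R_inner film = 1/(h_i·2πr₁L) = 1/(250×2π×0.075×2.98) = 0.002848 K/W
R_carbon steel pipe wall = ln(77.1/75)/(2π×51.7×2.98) = 2.853×10^-5 K/W
R_phenolic foam = ln(127.1/77.1)/(2π×0.0202×2.98) = 1.322 K/W
R_total = 1.325 K/W
Q = ΔT/R_total = 64/1.325

Q ≈ 48.3 W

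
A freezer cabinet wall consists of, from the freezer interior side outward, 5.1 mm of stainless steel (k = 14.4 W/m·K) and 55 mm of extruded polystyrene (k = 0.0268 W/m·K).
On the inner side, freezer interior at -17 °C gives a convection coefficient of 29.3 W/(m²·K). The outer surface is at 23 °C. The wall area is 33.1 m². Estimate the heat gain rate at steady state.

Q ≈ 634 W

Model the wall as resistances in series:
R_inner film = 1/(h_i·A) = 1/(29.3×33.1) = 0.001031 K/W
R_stainless steel = L/(kA) = 0.0051/(14.4×33.1) = 1.07×10^-5 K/W
R_extruded polystyrene = L/(kA) = 0.055/(0.0268×33.1) = 0.062 K/W
R_total = 0.06304 K/W
Q = ΔT / R_total = 40 / 0.06304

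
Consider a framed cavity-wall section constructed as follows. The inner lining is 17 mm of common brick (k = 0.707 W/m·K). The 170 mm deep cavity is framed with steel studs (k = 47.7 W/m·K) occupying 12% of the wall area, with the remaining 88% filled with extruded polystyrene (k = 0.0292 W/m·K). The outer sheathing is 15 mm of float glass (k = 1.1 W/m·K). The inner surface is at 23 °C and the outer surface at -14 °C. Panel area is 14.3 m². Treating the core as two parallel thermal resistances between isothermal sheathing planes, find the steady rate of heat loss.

Q ≈ 7870 W

Sheathing layers in series; stud and cavity paths in parallel between them.
R_inner = 0.017/(0.707×14.3) = 0.001681 K/W
R_stud  = 0.17/(47.7×0.12×14.3) = 0.002077 K/W
R_cav   = 0.17/(0.0292×0.88×14.3) = 0.4626 K/W
1/R_core = 1/R_stud + 1/R_cav → R_core = 0.002068 K/W
R_outer = 0.015/(1.1×14.3) = 9.536×10^-4 K/W
R_total = 0.004703 K/W
Q = ΔT/R_total = 37/0.004703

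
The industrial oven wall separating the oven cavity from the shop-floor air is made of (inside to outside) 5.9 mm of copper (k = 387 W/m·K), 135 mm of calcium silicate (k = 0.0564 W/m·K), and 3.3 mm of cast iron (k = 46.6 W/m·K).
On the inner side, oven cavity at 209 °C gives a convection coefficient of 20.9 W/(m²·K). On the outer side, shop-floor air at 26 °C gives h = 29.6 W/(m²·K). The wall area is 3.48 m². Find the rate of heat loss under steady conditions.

Q ≈ 257 W

Treating each layer as a thermal resistance in series:
R_inner film = 1/(h_i·A) = 1/(20.9×3.48) = 0.01375 K/W
R_copper = L/(kA) = 0.0059/(387×3.48) = 4.381×10^-6 K/W
R_calcium silicate = L/(kA) = 0.135/(0.0564×3.48) = 0.6878 K/W
R_cast iron = L/(kA) = 0.0033/(46.6×3.48) = 2.035×10^-5 K/W
R_outer film = 1/(h_o·A) = 1/(29.6×3.48) = 0.009708 K/W
R_total = 0.7113 K/W
Q = ΔT / R_total = 183 / 0.7113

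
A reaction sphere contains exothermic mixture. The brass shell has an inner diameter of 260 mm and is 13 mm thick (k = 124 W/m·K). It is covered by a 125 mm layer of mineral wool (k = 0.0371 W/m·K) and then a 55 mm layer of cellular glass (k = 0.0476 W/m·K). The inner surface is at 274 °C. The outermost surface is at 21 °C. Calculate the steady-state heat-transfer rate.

Q ≈ 31.4 W

Spherical conduction: R = (1/r_in − 1/r_out)/(4πk) per layer; series-sum.
R_brass shell = (1/0.13 − 1/0.143)/(4π×124) = 4.488×10^-4 K/W
R_mineral wool = (1/0.143 − 1/0.268)/(4π×0.0371) = 6.996 K/W
R_cellular glass = (1/0.268 − 1/0.323)/(4π×0.0476) = 1.062 K/W
R_total = 8.059 K/W
Q = ΔT/R_total = 253/8.059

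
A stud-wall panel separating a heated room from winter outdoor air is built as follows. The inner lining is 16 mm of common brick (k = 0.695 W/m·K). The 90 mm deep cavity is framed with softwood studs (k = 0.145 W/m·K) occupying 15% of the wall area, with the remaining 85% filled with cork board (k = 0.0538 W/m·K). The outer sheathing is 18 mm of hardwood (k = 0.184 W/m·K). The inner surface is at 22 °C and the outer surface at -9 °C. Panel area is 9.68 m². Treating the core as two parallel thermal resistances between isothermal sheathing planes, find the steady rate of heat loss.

Sheathing layers in series; stud and cavity paths in parallel between them.
R_inner = 0.016/(0.695×9.68) = 0.002378 K/W
R_stud  = 0.09/(0.145×0.15×9.68) = 0.4275 K/W
R_cav   = 0.09/(0.0538×0.85×9.68) = 0.2033 K/W
1/R_core = 1/R_stud + 1/R_cav → R_core = 0.1378 K/W
R_outer = 0.018/(0.184×9.68) = 0.01011 K/W
R_total = 0.1503 K/W
Q = ΔT/R_total = 31/0.1503

Q ≈ 206 W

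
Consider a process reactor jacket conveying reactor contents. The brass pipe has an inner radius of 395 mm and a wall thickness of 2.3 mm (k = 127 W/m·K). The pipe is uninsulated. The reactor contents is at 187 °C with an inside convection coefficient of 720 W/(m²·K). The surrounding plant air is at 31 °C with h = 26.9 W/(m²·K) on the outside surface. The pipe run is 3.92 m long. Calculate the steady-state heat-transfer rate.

Radial resistances (cylindrical: R_cond = ln(r_o/r_i)/(2πkL), R_conv = 1/(h·2πrL)):
R_inner film = 1/(h_i·2πr₁L) = 1/(720×2π×0.395×3.92) = 1.428×10^-4 K/W
R_brass pipe wall = ln(397.3/395)/(2π×127×3.92) = 1.856×10^-6 K/W
R_outer film = 1/(h_o·2πr_oL) = 1/(26.9×2π×0.3973×3.92) = 0.003799 K/W
R_total = 0.003944 K/W
Q = ΔT/R_total = 156/0.003944

Q ≈ 39600 W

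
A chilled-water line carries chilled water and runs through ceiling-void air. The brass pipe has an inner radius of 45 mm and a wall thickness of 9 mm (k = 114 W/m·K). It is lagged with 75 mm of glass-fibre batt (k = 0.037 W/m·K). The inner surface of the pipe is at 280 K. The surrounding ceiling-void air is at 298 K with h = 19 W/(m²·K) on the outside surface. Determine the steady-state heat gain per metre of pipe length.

Treating each annulus and film as a series resistance:
R_brass pipe wall = ln(54/45)/(2π×114×1) = 2.545×10^-4 K/W
R_glass-fibre batt = ln(129/54)/(2π×0.037×1) = 3.746 K/W
R_outer film = 1/(h_o·2πr_oL) = 1/(19×2π×0.129×1) = 0.06493 K/W
R_total = 3.811 K/W
Q = ΔT/R_total = 18/3.811

q′ ≈ 4.72 W/m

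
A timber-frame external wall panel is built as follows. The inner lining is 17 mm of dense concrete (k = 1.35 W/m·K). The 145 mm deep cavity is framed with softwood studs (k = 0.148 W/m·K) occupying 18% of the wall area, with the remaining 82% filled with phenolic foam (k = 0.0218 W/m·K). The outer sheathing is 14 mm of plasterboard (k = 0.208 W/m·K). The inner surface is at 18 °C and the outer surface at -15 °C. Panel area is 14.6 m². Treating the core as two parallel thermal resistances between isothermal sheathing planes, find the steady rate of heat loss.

Sheathing layers in series; stud and cavity paths in parallel between them.
R_inner = 0.017/(1.35×14.6) = 8.625×10^-4 K/W
R_stud  = 0.145/(0.148×0.18×14.6) = 0.3728 K/W
R_cav   = 0.145/(0.0218×0.82×14.6) = 0.5556 K/W
1/R_core = 1/R_stud + 1/R_cav → R_core = 0.2231 K/W
R_outer = 0.014/(0.208×14.6) = 0.00461 K/W
R_total = 0.2286 K/W
Q = ΔT/R_total = 33/0.2286

Q ≈ 144 W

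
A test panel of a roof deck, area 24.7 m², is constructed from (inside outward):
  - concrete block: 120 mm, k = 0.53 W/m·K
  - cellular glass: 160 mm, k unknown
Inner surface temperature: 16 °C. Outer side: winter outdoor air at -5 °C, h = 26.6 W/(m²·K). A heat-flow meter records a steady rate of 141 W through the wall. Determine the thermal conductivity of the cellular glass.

k ≈ 0.0469 W/(m·K)

Thermal resistances in series:
R_concrete block = L/(kA) = 0.12/(0.53×24.7) = 0.009167 K/W
R_outer film = 1/(h_o·A) = 1/(26.6×24.7) = 0.001522 K/W
Sum of known resistances R_other = 0.01069 K/W
Total R = ΔT/Q = 21/141 = 0.1489 K/W
R_cellular glass = R_total − R_other = 0.1382 K/W
k = L/(R·A) = 0.16/(0.1382×24.7)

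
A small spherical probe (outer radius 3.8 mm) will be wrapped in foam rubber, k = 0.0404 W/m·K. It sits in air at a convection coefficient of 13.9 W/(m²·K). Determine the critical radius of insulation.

For a sphere r_cr = 2k/h = 2×0.0404/13.9
r_cr = 5.81 mm; since the bare radius (3.8 mm) is below r_cr, adding a thin layer of insulation will *increase* heat loss.

r_cr ≈ 5.81 mm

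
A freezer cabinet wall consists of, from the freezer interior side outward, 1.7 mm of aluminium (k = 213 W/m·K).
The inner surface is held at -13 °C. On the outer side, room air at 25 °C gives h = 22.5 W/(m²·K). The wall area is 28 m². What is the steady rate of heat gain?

Q ≈ 23900 W

Treating each layer as a thermal resistance in series:
R_aluminium = L/(kA) = 0.0017/(213×28) = 2.85×10^-7 K/W
R_outer film = 1/(h_o·A) = 1/(22.5×28) = 0.001587 K/W
R_total = 0.001588 K/W
Q = ΔT / R_total = 38 / 0.001588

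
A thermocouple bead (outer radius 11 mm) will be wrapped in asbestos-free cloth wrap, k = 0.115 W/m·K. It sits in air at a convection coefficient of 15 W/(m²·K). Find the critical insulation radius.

For a sphere r_cr = 2k/h = 2×0.115/15
r_cr = 15.3 mm; since the bare radius (11 mm) is below r_cr, adding a thin layer of insulation will *increase* heat loss.

r_cr ≈ 15.3 mm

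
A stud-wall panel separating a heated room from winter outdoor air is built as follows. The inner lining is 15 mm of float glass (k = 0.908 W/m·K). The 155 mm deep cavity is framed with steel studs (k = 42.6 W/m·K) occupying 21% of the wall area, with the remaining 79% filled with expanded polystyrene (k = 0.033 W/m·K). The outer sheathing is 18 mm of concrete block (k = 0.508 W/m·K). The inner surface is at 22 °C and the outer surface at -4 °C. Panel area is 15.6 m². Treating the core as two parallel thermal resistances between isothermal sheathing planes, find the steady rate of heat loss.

Sheathing layers in series; stud and cavity paths in parallel between them.
R_inner = 0.015/(0.908×15.6) = 0.001059 K/W
R_stud  = 0.155/(42.6×0.21×15.6) = 0.001111 K/W
R_cav   = 0.155/(0.033×0.79×15.6) = 0.3811 K/W
1/R_core = 1/R_stud + 1/R_cav → R_core = 0.001107 K/W
R_outer = 0.018/(0.508×15.6) = 0.002271 K/W
R_total = 0.004438 K/W
Q = ΔT/R_total = 26/0.004438

Q ≈ 5860 W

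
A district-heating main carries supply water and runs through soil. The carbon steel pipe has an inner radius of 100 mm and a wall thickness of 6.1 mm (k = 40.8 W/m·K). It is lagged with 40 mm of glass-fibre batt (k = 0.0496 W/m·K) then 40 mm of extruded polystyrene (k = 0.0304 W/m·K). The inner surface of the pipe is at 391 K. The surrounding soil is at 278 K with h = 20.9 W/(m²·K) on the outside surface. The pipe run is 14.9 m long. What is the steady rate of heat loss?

Treating each annulus and film as a series resistance:
R_carbon steel pipe wall = ln(106.1/100)/(2π×40.8×14.9) = 1.55×10^-5 K/W
R_glass-fibre batt = ln(146.1/106.1)/(2π×0.0496×14.9) = 0.06889 K/W
R_extruded polystyrene = ln(186.1/146.1)/(2π×0.0304×14.9) = 0.08503 K/W
R_outer film = 1/(h_o·2πr_oL) = 1/(20.9×2π×0.1861×14.9) = 0.002746 K/W
R_total = 0.1567 K/W
Q = ΔT/R_total = 113/0.1567

Q ≈ 721 W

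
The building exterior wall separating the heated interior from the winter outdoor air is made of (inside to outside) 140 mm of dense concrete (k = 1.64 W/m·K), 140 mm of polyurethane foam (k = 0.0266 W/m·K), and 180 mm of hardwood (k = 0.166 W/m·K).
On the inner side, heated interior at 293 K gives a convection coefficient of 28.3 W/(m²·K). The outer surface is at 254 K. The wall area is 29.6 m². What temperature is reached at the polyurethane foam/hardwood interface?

T ≈ 261 K

Using the resistance-network approach (series):
R_inner film = 1/(h_i·A) = 1/(28.3×29.6) = 0.001194 K/W
R_dense concrete = L/(kA) = 0.14/(1.64×29.6) = 0.002884 K/W
R_polyurethane foam = L/(kA) = 0.14/(0.0266×29.6) = 0.1778 K/W
R_hardwood = L/(kA) = 0.18/(0.166×29.6) = 0.03663 K/W
R_total = 0.2185 K/W;  Q = ΔT/R_total = 39/0.2185 = 178.5 W
T_interface = T_inner − Q·ΣR(inner→interface) = 293 − 178×0.1819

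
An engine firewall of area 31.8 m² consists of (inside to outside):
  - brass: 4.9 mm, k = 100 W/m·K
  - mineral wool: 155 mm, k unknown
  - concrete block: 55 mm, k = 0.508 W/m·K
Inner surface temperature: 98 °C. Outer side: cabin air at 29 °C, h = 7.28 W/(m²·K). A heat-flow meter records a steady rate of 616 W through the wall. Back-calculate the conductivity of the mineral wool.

k ≈ 0.0467 W/(m·K)

Thermal resistances in series:
R_brass = L/(kA) = 0.0049/(100×31.8) = 1.541×10^-6 K/W
R_concrete block = L/(kA) = 0.055/(0.508×31.8) = 0.003405 K/W
R_outer film = 1/(h_o·A) = 1/(7.28×31.8) = 0.00432 K/W
Sum of known resistances R_other = 0.007726 K/W
Total R = ΔT/Q = 69/616 = 0.112 K/W
R_mineral wool = R_total − R_other = 0.1043 K/W
k = L/(R·A) = 0.155/(0.1043×31.8)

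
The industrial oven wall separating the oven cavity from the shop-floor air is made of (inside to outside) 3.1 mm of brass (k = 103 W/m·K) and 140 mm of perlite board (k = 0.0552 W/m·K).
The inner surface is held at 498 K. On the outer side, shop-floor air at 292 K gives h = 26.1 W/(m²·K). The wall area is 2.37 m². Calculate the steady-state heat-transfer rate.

Treating each layer as a thermal resistance in series:
R_brass = L/(kA) = 0.0031/(103×2.37) = 1.27×10^-5 K/W
R_perlite board = L/(kA) = 0.14/(0.0552×2.37) = 1.07 K/W
R_outer film = 1/(h_o·A) = 1/(26.1×2.37) = 0.01617 K/W
R_total = 1.086 K/W
Q = ΔT / R_total = 206 / 1.086

Q ≈ 190 W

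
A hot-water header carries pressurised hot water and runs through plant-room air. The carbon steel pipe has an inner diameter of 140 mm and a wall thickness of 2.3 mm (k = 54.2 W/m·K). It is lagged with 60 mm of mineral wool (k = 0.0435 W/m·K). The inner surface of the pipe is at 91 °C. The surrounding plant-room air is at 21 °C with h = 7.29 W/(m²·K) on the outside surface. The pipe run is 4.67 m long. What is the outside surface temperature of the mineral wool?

T ≈ 25.9 °C

Per-layer cylindrical resistances, series-summed:
R_carbon steel pipe wall = ln(72.3/70)/(2π×54.2×4.67) = 2.033×10^-5 K/W
R_mineral wool = ln(132.3/72.3)/(2π×0.0435×4.67) = 0.4734 K/W
R_outer film = 1/(h_o·2πr_oL) = 1/(7.29×2π×0.1323×4.67) = 0.03534 K/W
R_total = 0.5088 K/W
Q = ΔT/R_total = 70/0.5088
Q = 138 W
T_interface = T_inner − Q·ΣR(inner→interface) = 91 − 138×0.4734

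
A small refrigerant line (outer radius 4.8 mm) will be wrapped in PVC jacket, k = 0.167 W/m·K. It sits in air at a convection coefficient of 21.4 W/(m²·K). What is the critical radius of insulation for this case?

For a cylinder r_cr = k/h = 0.167/21.4
r_cr = 7.8 mm; since the bare radius (4.8 mm) is below r_cr, adding a thin layer of insulation will *increase* heat loss.

r_cr ≈ 7.8 mm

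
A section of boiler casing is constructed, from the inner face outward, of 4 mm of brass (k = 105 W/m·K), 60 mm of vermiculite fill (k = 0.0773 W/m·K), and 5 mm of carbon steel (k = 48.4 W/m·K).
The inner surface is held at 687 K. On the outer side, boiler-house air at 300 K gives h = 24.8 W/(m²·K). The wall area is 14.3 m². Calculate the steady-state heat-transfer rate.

Series thermal resistances:
R_brass = L/(kA) = 0.004/(105×14.3) = 2.664×10^-6 K/W
R_vermiculite fill = L/(kA) = 0.06/(0.0773×14.3) = 0.05428 K/W
R_carbon steel = L/(kA) = 0.005/(48.4×14.3) = 7.224×10^-6 K/W
R_outer film = 1/(h_o·A) = 1/(24.8×14.3) = 0.00282 K/W
R_total = 0.05711 K/W
Q = ΔT / R_total = 387 / 0.05711

Q ≈ 6780 W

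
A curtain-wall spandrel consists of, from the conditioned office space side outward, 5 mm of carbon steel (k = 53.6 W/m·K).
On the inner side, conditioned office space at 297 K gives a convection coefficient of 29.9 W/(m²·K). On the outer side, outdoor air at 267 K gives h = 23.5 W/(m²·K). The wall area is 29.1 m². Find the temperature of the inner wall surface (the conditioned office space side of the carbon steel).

T ≈ 284 K

Thermal resistances in series:
R_inner film = 1/(h_i·A) = 1/(29.9×29.1) = 0.001149 K/W
R_carbon steel = L/(kA) = 0.005/(53.6×29.1) = 3.206×10^-6 K/W
R_outer film = 1/(h_o·A) = 1/(23.5×29.1) = 0.001462 K/W
R_total = 0.002615 K/W;  Q = ΔT/R_total = 30/0.002615 = 11470 W
T_interface = T_inner − Q·ΣR(inner→interface) = 297 − 11500×0.001149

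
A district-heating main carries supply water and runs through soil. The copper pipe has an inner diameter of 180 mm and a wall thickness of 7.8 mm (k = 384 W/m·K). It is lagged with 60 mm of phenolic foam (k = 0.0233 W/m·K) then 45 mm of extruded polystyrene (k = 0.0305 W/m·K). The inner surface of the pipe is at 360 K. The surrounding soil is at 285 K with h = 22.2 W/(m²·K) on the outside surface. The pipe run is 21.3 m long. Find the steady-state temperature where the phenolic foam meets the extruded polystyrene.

Treating each annulus and film as a series resistance:
R_copper pipe wall = ln(97.8/90)/(2π×384×21.3) = 1.617×10^-6 K/W
R_phenolic foam = ln(157.8/97.8)/(2π×0.0233×21.3) = 0.1534 K/W
R_extruded polystyrene = ln(202.8/157.8)/(2π×0.0305×21.3) = 0.06146 K/W
R_outer film = 1/(h_o·2πr_oL) = 1/(22.2×2π×0.2028×21.3) = 0.00166 K/W
R_total = 0.2165 K/W
Q = ΔT/R_total = 75/0.2165
Q = 346 W
T_interface = T_inner − Q·ΣR(inner→interface) = 360 − 346×0.1534

T ≈ 307 K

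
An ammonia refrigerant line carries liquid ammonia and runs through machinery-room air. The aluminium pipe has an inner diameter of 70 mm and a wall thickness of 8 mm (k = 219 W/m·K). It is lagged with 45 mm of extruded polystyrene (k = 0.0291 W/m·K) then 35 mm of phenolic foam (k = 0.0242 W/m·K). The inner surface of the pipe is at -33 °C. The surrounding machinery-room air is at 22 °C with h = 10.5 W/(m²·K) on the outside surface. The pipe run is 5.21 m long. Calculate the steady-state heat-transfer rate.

For a radial system each layer contributes R = ln(r_out/r_in)/(2πkL); films add R = 1/(hA).
R_aluminium pipe wall = ln(43/35)/(2π×219×5.21) = 2.871×10^-5 K/W
R_extruded polystyrene = ln(88/43)/(2π×0.0291×5.21) = 0.7518 K/W
R_phenolic foam = ln(123/88)/(2π×0.0242×5.21) = 0.4227 K/W
R_outer film = 1/(h_o·2πr_oL) = 1/(10.5×2π×0.123×5.21) = 0.02365 K/W
R_total = 1.198 K/W
Q = ΔT/R_total = 55/1.198

Q ≈ 45.9 W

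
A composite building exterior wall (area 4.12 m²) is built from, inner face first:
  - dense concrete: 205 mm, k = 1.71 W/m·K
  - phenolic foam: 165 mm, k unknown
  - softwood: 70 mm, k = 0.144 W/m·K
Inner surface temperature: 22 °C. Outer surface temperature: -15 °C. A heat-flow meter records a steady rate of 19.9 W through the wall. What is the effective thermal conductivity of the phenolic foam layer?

Series thermal resistances:
R_dense concrete = L/(kA) = 0.205/(1.71×4.12) = 0.0291 K/W
R_softwood = L/(kA) = 0.07/(0.144×4.12) = 0.118 K/W
Sum of known resistances R_other = 0.1471 K/W
Total R = ΔT/Q = 37/19.9 = 1.859 K/W
R_phenolic foam = R_total − R_other = 1.712 K/W
k = L/(R·A) = 0.165/(1.712×4.12)

k ≈ 0.0234 W/(m·K)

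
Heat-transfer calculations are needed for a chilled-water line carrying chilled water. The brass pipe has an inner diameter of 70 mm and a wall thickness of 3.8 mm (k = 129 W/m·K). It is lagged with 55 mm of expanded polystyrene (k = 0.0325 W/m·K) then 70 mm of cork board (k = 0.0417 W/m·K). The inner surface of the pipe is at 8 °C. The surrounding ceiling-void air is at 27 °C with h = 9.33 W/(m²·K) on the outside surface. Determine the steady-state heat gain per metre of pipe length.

For a radial system each layer contributes R = ln(r_out/r_in)/(2πkL); films add R = 1/(hA).
R_brass pipe wall = ln(38.8/35)/(2π×129×1) = 1.272×10^-4 K/W
R_expanded polystyrene = ln(93.8/38.8)/(2π×0.0325×1) = 4.323 K/W
R_cork board = ln(163.8/93.8)/(2π×0.0417×1) = 2.128 K/W
R_outer film = 1/(h_o·2πr_oL) = 1/(9.33×2π×0.1638×1) = 0.1041 K/W
R_total = 6.555 K/W
Q = ΔT/R_total = 19/6.555

q′ ≈ 2.9 W/m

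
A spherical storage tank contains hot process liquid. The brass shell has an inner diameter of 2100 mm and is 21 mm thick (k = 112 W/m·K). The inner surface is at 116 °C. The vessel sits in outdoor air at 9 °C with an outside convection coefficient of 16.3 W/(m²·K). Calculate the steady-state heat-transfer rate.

Q ≈ 25100 W

Radial (spherical) resistances in series:
R_brass shell = (1/1.05 − 1/1.071)/(4π×112) = 1.327×10^-5 K/W
R_outer film = 1/(h·4πr_o²) = 1/(16.3×4π×1.071²) = 0.004256 K/W
R_total = 0.004269 K/W
Q = ΔT/R_total = 107/0.004269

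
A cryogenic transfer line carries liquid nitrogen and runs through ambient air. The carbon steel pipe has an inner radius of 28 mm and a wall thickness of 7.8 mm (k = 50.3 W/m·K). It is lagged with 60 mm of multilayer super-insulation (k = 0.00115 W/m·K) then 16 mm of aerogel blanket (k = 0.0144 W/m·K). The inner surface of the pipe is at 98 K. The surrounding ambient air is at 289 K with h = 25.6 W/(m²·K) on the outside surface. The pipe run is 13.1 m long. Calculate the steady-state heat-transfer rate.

Treating each annulus and film as a series resistance:
R_carbon steel pipe wall = ln(35.8/28)/(2π×50.3×13.1) = 5.936×10^-5 K/W
R_multilayer super-insulation = ln(95.8/35.8)/(2π×0.00115×13.1) = 10.4 K/W
R_aerogel blanket = ln(111.8/95.8)/(2π×0.0144×13.1) = 0.1303 K/W
R_outer film = 1/(h_o·2πr_oL) = 1/(25.6×2π×0.1118×13.1) = 0.004245 K/W
R_total = 10.53 K/W
Q = ΔT/R_total = 191/10.53

Q ≈ 18.1 W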